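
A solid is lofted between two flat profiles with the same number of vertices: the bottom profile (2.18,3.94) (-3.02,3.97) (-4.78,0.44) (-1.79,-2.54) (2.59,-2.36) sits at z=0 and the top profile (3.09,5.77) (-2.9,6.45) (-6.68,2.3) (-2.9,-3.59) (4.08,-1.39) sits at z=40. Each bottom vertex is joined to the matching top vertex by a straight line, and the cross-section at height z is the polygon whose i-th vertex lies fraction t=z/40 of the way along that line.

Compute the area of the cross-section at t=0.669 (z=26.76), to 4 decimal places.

Cross-section at t=0.669: each vertex is (1-t)·p0[i] + t·p1[i].
  v1: (1-0.669)·(2.18,3.94) + 0.669·(3.09,5.77) = (2.7888,5.1643)
  v2: (1-0.669)·(-3.02,3.97) + 0.669·(-2.9,6.45) = (-2.9397,5.6291)
  v3: (1-0.669)·(-4.78,0.44) + 0.669·(-6.68,2.3) = (-6.0511,1.6843)
  v4: (1-0.669)·(-1.79,-2.54) + 0.669·(-2.9,-3.59) = (-2.5326,-3.2424)
  v5: (1-0.669)·(2.59,-2.36) + 0.669·(4.08,-1.39) = (3.5868,-1.7111)
Shoelace sum Σ(x_i·y_{i+1} − x_{i+1}·y_i):
  i=1: 2.7888·5.6291 − -2.9397·5.1643 = +30.8799 (running +30.8799)
  i=2: -2.9397·1.6843 − -6.0511·5.6291 = +29.1109 (running +59.9908)
  i=3: -6.0511·-3.2424 − -2.5326·1.6843 = +23.8861 (running +83.8770)
  i=4: -2.5326·-1.7111 − 3.5868·-3.2424 = +15.9635 (running +99.8404)
  i=5: 3.5868·5.1643 − 2.7888·-1.7111 = +23.2951 (running +123.1355)
Area = |Σ|/2 = |123.1355|/2 = 61.5678

Area at t=0.669: 61.5678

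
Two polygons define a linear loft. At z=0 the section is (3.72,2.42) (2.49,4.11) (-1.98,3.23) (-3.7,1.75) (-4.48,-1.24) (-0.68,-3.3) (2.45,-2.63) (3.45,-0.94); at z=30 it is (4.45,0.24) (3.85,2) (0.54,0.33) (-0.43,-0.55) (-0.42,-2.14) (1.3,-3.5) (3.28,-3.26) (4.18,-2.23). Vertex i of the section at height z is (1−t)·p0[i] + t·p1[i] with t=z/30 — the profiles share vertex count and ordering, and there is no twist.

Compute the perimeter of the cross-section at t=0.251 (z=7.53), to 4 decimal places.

Cross-section at t=0.251: each vertex is (1-t)·p0[i] + t·p1[i].
  v1: (1-0.251)·(3.72,2.42) + 0.251·(4.45,0.24) = (3.9032,1.8728)
  v2: (1-0.251)·(2.49,4.11) + 0.251·(3.85,2) = (2.8314,3.5804)
  v3: (1-0.251)·(-1.98,3.23) + 0.251·(0.54,0.33) = (-1.3475,2.5021)
  v4: (1-0.251)·(-3.7,1.75) + 0.251·(-0.43,-0.55) = (-2.8792,1.1727)
  v5: (1-0.251)·(-4.48,-1.24) + 0.251·(-0.42,-2.14) = (-3.4609,-1.4659)
  v6: (1-0.251)·(-0.68,-3.3) + 0.251·(1.3,-3.5) = (-0.1830,-3.3502)
  v7: (1-0.251)·(2.45,-2.63) + 0.251·(3.28,-3.26) = (2.6583,-2.7881)
  v8: (1-0.251)·(3.45,-0.94) + 0.251·(4.18,-2.23) = (3.6332,-1.2638)
Perimeter = Σ |v_{i+1} − v_i|:
  edge 1→2: √(-1.0719² + 1.7076²) = 2.0161 (running 2.0161)
  edge 2→3: √(-4.1788² + -1.0783²) = 4.3157 (running 6.3318)
  edge 3→4: √(-1.5318² + -1.3294²) = 2.0282 (running 8.3600)
  edge 4→5: √(-0.5817² + -2.6386²) = 2.7020 (running 11.0620)
  edge 5→6: √(3.2779² + -1.8843²) = 3.7809 (running 14.8429)
  edge 6→7: √(2.8413² + 0.5621²) = 2.8964 (running 17.7393)
  edge 7→8: √(0.9749² + 1.5243²) = 1.8094 (running 19.5487)
  edge 8→1: √(0.2700² + 3.1366²) = 3.1482 (running 22.6970)
Perimeter = 22.6970

Perimeter at t=0.251: 22.6970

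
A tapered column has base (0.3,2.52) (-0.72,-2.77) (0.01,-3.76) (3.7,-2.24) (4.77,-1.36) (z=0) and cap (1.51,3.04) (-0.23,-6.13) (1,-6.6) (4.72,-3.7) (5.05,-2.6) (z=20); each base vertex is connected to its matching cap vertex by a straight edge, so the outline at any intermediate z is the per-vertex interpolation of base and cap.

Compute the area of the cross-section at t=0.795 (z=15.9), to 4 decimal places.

Area at t=0.795: 24.4329

Cross-section at t=0.795: each vertex is (1-t)·p0[i] + t·p1[i].
  v1: (1-0.795)·(0.3,2.52) + 0.795·(1.51,3.04) = (1.2619,2.9334)
  v2: (1-0.795)·(-0.72,-2.77) + 0.795·(-0.23,-6.13) = (-0.3304,-5.4412)
  v3: (1-0.795)·(0.01,-3.76) + 0.795·(1,-6.6) = (0.7971,-6.0178)
  v4: (1-0.795)·(3.7,-2.24) + 0.795·(4.72,-3.7) = (4.5109,-3.4007)
  v5: (1-0.795)·(4.77,-1.36) + 0.795·(5.05,-2.6) = (4.9926,-2.3458)
Shoelace sum Σ(x_i·y_{i+1} − x_{i+1}·y_i):
  i=1: 1.2619·-5.4412 − -0.3304·2.9334 = -5.8972 (running -5.8972)
  i=2: -0.3304·-6.0178 − 0.7971·-5.4412 = +6.3255 (running +0.4283)
  i=3: 0.7971·-3.4007 − 4.5109·-6.0178 = +24.4352 (running +24.8635)
  i=4: 4.5109·-2.3458 − 4.9926·-3.4007 = +6.3967 (running +31.2601)
  i=5: 4.9926·2.9334 − 1.2619·-2.3458 = +17.6056 (running +48.8657)
Area = |Σ|/2 = |48.8657|/2 = 24.4329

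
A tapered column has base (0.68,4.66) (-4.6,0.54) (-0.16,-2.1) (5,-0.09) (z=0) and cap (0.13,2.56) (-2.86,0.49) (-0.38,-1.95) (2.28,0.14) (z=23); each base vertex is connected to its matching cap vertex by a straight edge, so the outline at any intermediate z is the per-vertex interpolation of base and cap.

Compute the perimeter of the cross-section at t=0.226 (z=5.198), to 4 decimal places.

Cross-section at t=0.226: each vertex is (1-t)·p0[i] + t·p1[i].
  v1: (1-0.226)·(0.68,4.66) + 0.226·(0.13,2.56) = (0.5557,4.1854)
  v2: (1-0.226)·(-4.6,0.54) + 0.226·(-2.86,0.49) = (-4.2068,0.5287)
  v3: (1-0.226)·(-0.16,-2.1) + 0.226·(-0.38,-1.95) = (-0.2097,-2.0661)
  v4: (1-0.226)·(5,-0.09) + 0.226·(2.28,0.14) = (4.3853,-0.0380)
Perimeter = Σ |v_{i+1} − v_i|:
  edge 1→2: √(-4.7625² + -3.6567²) = 6.0044 (running 6.0044)
  edge 2→3: √(3.9970² + -2.5948²) = 4.7654 (running 10.7698)
  edge 3→4: √(4.5950² + 2.0281²) = 5.0227 (running 15.7925)
  edge 4→1: √(-3.8296² + 4.2234²) = 5.7011 (running 21.4936)
Perimeter = 21.4936

Perimeter at t=0.226: 21.4936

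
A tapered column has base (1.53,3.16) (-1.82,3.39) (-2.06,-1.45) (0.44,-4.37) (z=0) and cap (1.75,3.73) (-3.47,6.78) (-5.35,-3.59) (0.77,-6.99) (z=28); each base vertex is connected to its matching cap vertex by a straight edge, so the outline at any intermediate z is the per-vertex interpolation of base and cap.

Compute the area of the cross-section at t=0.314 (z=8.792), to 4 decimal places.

Area at t=0.314: 30.5013

Cross-section at t=0.314: each vertex is (1-t)·p0[i] + t·p1[i].
  v1: (1-0.314)·(1.53,3.16) + 0.314·(1.75,3.73) = (1.5991,3.3390)
  v2: (1-0.314)·(-1.82,3.39) + 0.314·(-3.47,6.78) = (-2.3381,4.4545)
  v3: (1-0.314)·(-2.06,-1.45) + 0.314·(-5.35,-3.59) = (-3.0931,-2.1220)
  v4: (1-0.314)·(0.44,-4.37) + 0.314·(0.77,-6.99) = (0.5436,-5.1927)
Shoelace sum Σ(x_i·y_{i+1} − x_{i+1}·y_i):
  i=1: 1.5991·4.4545 − -2.3381·3.3390 = +14.9299 (running +14.9299)
  i=2: -2.3381·-2.1220 − -3.0931·4.4545 = +18.7393 (running +33.6692)
  i=3: -3.0931·-5.1927 − 0.5436·-2.1220 = +17.2148 (running +50.8840)
  i=4: 0.5436·3.3390 − 1.5991·-5.1927 = +10.1186 (running +61.0026)
Area = |Σ|/2 = |61.0026|/2 = 30.5013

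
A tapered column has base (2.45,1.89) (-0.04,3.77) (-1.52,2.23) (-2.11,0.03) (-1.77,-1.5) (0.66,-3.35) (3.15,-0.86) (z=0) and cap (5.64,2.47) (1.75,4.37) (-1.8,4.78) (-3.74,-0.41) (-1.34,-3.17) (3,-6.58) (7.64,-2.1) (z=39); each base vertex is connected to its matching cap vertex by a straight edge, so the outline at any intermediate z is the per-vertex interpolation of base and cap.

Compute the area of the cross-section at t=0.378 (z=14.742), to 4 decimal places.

Cross-section at t=0.378: each vertex is (1-t)·p0[i] + t·p1[i].
  v1: (1-0.378)·(2.45,1.89) + 0.378·(5.64,2.47) = (3.6558,2.1092)
  v2: (1-0.378)·(-0.04,3.77) + 0.378·(1.75,4.37) = (0.6366,3.9968)
  v3: (1-0.378)·(-1.52,2.23) + 0.378·(-1.8,4.78) = (-1.6258,3.1939)
  v4: (1-0.378)·(-2.11,0.03) + 0.378·(-3.74,-0.41) = (-2.7261,-0.1363)
  v5: (1-0.378)·(-1.77,-1.5) + 0.378·(-1.34,-3.17) = (-1.6075,-2.1313)
  v6: (1-0.378)·(0.66,-3.35) + 0.378·(3,-6.58) = (1.5445,-4.5709)
  v7: (1-0.378)·(3.15,-0.86) + 0.378·(7.64,-2.1) = (4.8472,-1.3287)
Shoelace sum Σ(x_i·y_{i+1} − x_{i+1}·y_i):
  i=1: 3.6558·3.9968 − 0.6366·2.1092 = +13.2688 (running +13.2688)
  i=2: 0.6366·3.1939 − -1.6258·3.9968 = +8.5315 (running +21.8003)
  i=3: -1.6258·-0.1363 − -2.7261·3.1939 = +8.9287 (running +30.7289)
  i=4: -2.7261·-2.1313 − -1.6075·-0.1363 = +5.5910 (running +36.3199)
  i=5: -1.6075·-4.5709 − 1.5445·-2.1313 = +10.6394 (running +46.9593)
  i=6: 1.5445·-1.3287 − 4.8472·-4.5709 = +20.1041 (running +67.0634)
  i=7: 4.8472·2.1092 − 3.6558·-1.3287 = +15.0815 (running +82.1449)
Area = |Σ|/2 = |82.1449|/2 = 41.0724

Area at t=0.378: 41.0724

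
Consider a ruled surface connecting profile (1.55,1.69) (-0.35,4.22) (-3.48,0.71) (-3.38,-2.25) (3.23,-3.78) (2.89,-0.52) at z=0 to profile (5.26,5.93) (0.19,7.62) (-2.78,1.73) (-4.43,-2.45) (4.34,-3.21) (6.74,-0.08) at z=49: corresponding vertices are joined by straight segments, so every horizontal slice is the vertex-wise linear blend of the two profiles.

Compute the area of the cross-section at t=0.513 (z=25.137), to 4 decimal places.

Area at t=0.513: 54.9255

Cross-section at t=0.513: each vertex is (1-t)·p0[i] + t·p1[i].
  v1: (1-0.513)·(1.55,1.69) + 0.513·(5.26,5.93) = (3.4532,3.8651)
  v2: (1-0.513)·(-0.35,4.22) + 0.513·(0.19,7.62) = (-0.0730,5.9642)
  v3: (1-0.513)·(-3.48,0.71) + 0.513·(-2.78,1.73) = (-3.1209,1.2333)
  v4: (1-0.513)·(-3.38,-2.25) + 0.513·(-4.43,-2.45) = (-3.9186,-2.3526)
  v5: (1-0.513)·(3.23,-3.78) + 0.513·(4.34,-3.21) = (3.7994,-3.4876)
  v6: (1-0.513)·(2.89,-0.52) + 0.513·(6.74,-0.08) = (4.8651,-0.2943)
Shoelace sum Σ(x_i·y_{i+1} − x_{i+1}·y_i):
  i=1: 3.4532·5.9642 − -0.0730·3.8651 = +20.8778 (running +20.8778)
  i=2: -0.0730·1.2333 − -3.1209·5.9642 = +18.5237 (running +39.4015)
  i=3: -3.1209·-2.3526 − -3.9186·1.2333 = +12.1749 (running +51.5764)
  i=4: -3.9186·-3.4876 − 3.7994·-2.3526 = +22.6052 (running +74.1816)
  i=5: 3.7994·-0.2943 − 4.8651·-3.4876 = +15.8492 (running +90.0308)
  i=6: 4.8651·3.8651 − 3.4532·-0.2943 = +19.8202 (running +109.8510)
Area = |Σ|/2 = |109.8510|/2 = 54.9255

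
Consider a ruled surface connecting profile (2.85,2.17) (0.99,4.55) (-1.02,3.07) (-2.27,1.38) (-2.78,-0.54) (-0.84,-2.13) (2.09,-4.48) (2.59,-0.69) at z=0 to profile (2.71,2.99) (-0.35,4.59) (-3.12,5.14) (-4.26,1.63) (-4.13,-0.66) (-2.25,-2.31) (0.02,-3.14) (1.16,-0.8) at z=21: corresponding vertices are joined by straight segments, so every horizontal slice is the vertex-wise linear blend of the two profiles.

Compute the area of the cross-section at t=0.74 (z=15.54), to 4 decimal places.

Area at t=0.74: 36.1555

Cross-section at t=0.74: each vertex is (1-t)·p0[i] + t·p1[i].
  v1: (1-0.74)·(2.85,2.17) + 0.74·(2.71,2.99) = (2.7464,2.7768)
  v2: (1-0.74)·(0.99,4.55) + 0.74·(-0.35,4.59) = (-0.0016,4.5796)
  v3: (1-0.74)·(-1.02,3.07) + 0.74·(-3.12,5.14) = (-2.5740,4.6018)
  v4: (1-0.74)·(-2.27,1.38) + 0.74·(-4.26,1.63) = (-3.7426,1.5650)
  v5: (1-0.74)·(-2.78,-0.54) + 0.74·(-4.13,-0.66) = (-3.7790,-0.6288)
  v6: (1-0.74)·(-0.84,-2.13) + 0.74·(-2.25,-2.31) = (-1.8834,-2.2632)
  v7: (1-0.74)·(2.09,-4.48) + 0.74·(0.02,-3.14) = (0.5582,-3.4884)
  v8: (1-0.74)·(2.59,-0.69) + 0.74·(1.16,-0.8) = (1.5318,-0.7714)
Shoelace sum Σ(x_i·y_{i+1} − x_{i+1}·y_i):
  i=1: 2.7464·4.5796 − -0.0016·2.7768 = +12.5819 (running +12.5819)
  i=2: -0.0016·4.6018 − -2.5740·4.5796 = +11.7805 (running +24.3624)
  i=3: -2.5740·1.5650 − -3.7426·4.6018 = +13.1944 (running +37.5568)
  i=4: -3.7426·-0.6288 − -3.7790·1.5650 = +8.2675 (running +45.8243)
  i=5: -3.7790·-2.2632 − -1.8834·-0.6288 = +7.3684 (running +53.1926)
  i=6: -1.8834·-3.4884 − 0.5582·-2.2632 = +7.8334 (running +61.0260)
  i=7: 0.5582·-0.7714 − 1.5318·-3.4884 = +4.9129 (running +65.9389)
  i=8: 1.5318·2.7768 − 2.7464·-0.7714 = +6.3721 (running +72.3110)
Area = |Σ|/2 = |72.3110|/2 = 36.1555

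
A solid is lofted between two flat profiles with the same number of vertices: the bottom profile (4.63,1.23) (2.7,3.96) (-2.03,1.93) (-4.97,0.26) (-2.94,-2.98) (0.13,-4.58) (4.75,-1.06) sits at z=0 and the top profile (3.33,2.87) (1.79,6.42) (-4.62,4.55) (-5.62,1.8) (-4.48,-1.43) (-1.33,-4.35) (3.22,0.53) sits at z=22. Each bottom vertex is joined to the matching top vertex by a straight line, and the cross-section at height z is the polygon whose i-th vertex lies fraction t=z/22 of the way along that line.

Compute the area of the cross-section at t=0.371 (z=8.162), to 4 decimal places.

Cross-section at t=0.371: each vertex is (1-t)·p0[i] + t·p1[i].
  v1: (1-0.371)·(4.63,1.23) + 0.371·(3.33,2.87) = (4.1477,1.8384)
  v2: (1-0.371)·(2.7,3.96) + 0.371·(1.79,6.42) = (2.3624,4.8727)
  v3: (1-0.371)·(-2.03,1.93) + 0.371·(-4.62,4.55) = (-2.9909,2.9020)
  v4: (1-0.371)·(-4.97,0.26) + 0.371·(-5.62,1.8) = (-5.2111,0.8313)
  v5: (1-0.371)·(-2.94,-2.98) + 0.371·(-4.48,-1.43) = (-3.5113,-2.4049)
  v6: (1-0.371)·(0.13,-4.58) + 0.371·(-1.33,-4.35) = (-0.4117,-4.4947)
  v7: (1-0.371)·(4.75,-1.06) + 0.371·(3.22,0.53) = (4.1824,-0.4701)
Shoelace sum Σ(x_i·y_{i+1} − x_{i+1}·y_i):
  i=1: 4.1477·4.8727 − 2.3624·1.8384 = +15.8672 (running +15.8672)
  i=2: 2.3624·2.9020 − -2.9909·4.8727 = +21.4293 (running +37.2965)
  i=3: -2.9909·0.8313 − -5.2111·2.9020 = +12.6364 (running +49.9329)
  i=4: -5.2111·-2.4049 − -3.5113·0.8313 = +15.4517 (running +65.3846)
  i=5: -3.5113·-4.4947 − -0.4117·-2.4049 = +14.7923 (running +80.1769)
  i=6: -0.4117·-0.4701 − 4.1824·-4.4947 = +18.9919 (running +99.1688)
  i=7: 4.1824·1.8384 − 4.1477·-0.4701 = +9.6389 (running +108.8077)
Area = |Σ|/2 = |108.8077|/2 = 54.4039

Area at t=0.371: 54.4039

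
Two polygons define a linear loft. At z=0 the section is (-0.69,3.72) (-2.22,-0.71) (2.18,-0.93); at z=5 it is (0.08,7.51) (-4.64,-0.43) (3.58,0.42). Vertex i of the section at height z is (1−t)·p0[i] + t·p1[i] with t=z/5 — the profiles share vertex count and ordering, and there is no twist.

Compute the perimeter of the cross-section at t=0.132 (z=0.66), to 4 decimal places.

Cross-section at t=0.132: each vertex is (1-t)·p0[i] + t·p1[i].
  v1: (1-0.132)·(-0.69,3.72) + 0.132·(0.08,7.51) = (-0.5884,4.2203)
  v2: (1-0.132)·(-2.22,-0.71) + 0.132·(-4.64,-0.43) = (-2.5394,-0.6730)
  v3: (1-0.132)·(2.18,-0.93) + 0.132·(3.58,0.42) = (2.3648,-0.7518)
Perimeter = Σ |v_{i+1} − v_i|:
  edge 1→2: √(-1.9511² + -4.8933²) = 5.2679 (running 5.2679)
  edge 2→3: √(4.9042² + -0.0788²) = 4.9049 (running 10.1728)
  edge 3→1: √(-2.9532² + 4.9721²) = 5.7830 (running 15.9558)
Perimeter = 15.9558

Perimeter at t=0.132: 15.9558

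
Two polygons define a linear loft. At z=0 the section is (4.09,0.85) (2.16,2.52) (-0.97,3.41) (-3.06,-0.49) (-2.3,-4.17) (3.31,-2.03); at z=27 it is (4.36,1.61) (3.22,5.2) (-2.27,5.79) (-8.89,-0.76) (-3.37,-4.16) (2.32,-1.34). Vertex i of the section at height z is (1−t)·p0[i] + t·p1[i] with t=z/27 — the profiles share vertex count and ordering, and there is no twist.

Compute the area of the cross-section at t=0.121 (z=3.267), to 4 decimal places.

Area at t=0.121: 39.6191

Cross-section at t=0.121: each vertex is (1-t)·p0[i] + t·p1[i].
  v1: (1-0.121)·(4.09,0.85) + 0.121·(4.36,1.61) = (4.1227,0.9420)
  v2: (1-0.121)·(2.16,2.52) + 0.121·(3.22,5.2) = (2.2883,2.8443)
  v3: (1-0.121)·(-0.97,3.41) + 0.121·(-2.27,5.79) = (-1.1273,3.6980)
  v4: (1-0.121)·(-3.06,-0.49) + 0.121·(-8.89,-0.76) = (-3.7654,-0.5227)
  v5: (1-0.121)·(-2.3,-4.17) + 0.121·(-3.37,-4.16) = (-2.4295,-4.1688)
  v6: (1-0.121)·(3.31,-2.03) + 0.121·(2.32,-1.34) = (3.1902,-1.9465)
Shoelace sum Σ(x_i·y_{i+1} − x_{i+1}·y_i):
  i=1: 4.1227·2.8443 − 2.2883·0.9420 = +9.5706 (running +9.5706)
  i=2: 2.2883·3.6980 − -1.1273·2.8443 = +11.6683 (running +21.2389)
  i=3: -1.1273·-0.5227 − -3.7654·3.6980 = +14.5137 (running +35.7526)
  i=4: -3.7654·-4.1688 − -2.4295·-0.5227 = +14.4275 (running +50.1800)
  i=5: -2.4295·-1.9465 − 3.1902·-4.1688 = +18.0283 (running +68.2083)
  i=6: 3.1902·0.9420 − 4.1227·-1.9465 = +11.0299 (running +79.2382)
Area = |Σ|/2 = |79.2382|/2 = 39.6191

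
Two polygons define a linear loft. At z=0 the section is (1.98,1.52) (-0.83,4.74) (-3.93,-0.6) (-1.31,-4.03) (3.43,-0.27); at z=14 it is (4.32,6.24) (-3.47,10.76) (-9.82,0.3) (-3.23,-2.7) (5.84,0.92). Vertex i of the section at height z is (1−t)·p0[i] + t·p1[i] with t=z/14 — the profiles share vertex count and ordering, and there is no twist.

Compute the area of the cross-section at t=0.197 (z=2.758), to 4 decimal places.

Cross-section at t=0.197: each vertex is (1-t)·p0[i] + t·p1[i].
  v1: (1-0.197)·(1.98,1.52) + 0.197·(4.32,6.24) = (2.4410,2.4498)
  v2: (1-0.197)·(-0.83,4.74) + 0.197·(-3.47,10.76) = (-1.3501,5.9259)
  v3: (1-0.197)·(-3.93,-0.6) + 0.197·(-9.82,0.3) = (-5.0903,-0.4227)
  v4: (1-0.197)·(-1.31,-4.03) + 0.197·(-3.23,-2.7) = (-1.6882,-3.7680)
  v5: (1-0.197)·(3.43,-0.27) + 0.197·(5.84,0.92) = (3.9048,-0.0356)
Shoelace sum Σ(x_i·y_{i+1} − x_{i+1}·y_i):
  i=1: 2.4410·5.9259 − -1.3501·2.4498 = +17.7726 (running +17.7726)
  i=2: -1.3501·-0.4227 − -5.0903·5.9259 = +30.7357 (running +48.5082)
  i=3: -5.0903·-3.7680 − -1.6882·-0.4227 = +18.4667 (running +66.9749)
  i=4: -1.6882·-0.0356 − 3.9048·-3.7680 = +14.7732 (running +81.7481)
  i=5: 3.9048·2.4498 − 2.4410·-0.0356 = +9.6529 (running +91.4010)
Area = |Σ|/2 = |91.4010|/2 = 45.7005

Area at t=0.197: 45.7005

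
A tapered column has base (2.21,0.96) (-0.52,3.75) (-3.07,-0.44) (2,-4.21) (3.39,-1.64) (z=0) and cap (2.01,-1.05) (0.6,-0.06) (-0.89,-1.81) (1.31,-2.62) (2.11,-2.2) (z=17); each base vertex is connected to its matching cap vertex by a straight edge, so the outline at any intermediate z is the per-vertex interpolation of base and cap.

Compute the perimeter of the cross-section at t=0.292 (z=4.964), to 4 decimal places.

Perimeter at t=0.292: 17.1642

Cross-section at t=0.292: each vertex is (1-t)·p0[i] + t·p1[i].
  v1: (1-0.292)·(2.21,0.96) + 0.292·(2.01,-1.05) = (2.1516,0.3731)
  v2: (1-0.292)·(-0.52,3.75) + 0.292·(0.6,-0.06) = (-0.1930,2.6375)
  v3: (1-0.292)·(-3.07,-0.44) + 0.292·(-0.89,-1.81) = (-2.4334,-0.8400)
  v4: (1-0.292)·(2,-4.21) + 0.292·(1.31,-2.62) = (1.7985,-3.7457)
  v5: (1-0.292)·(3.39,-1.64) + 0.292·(2.11,-2.2) = (3.0162,-1.8035)
Perimeter = Σ |v_{i+1} − v_i|:
  edge 1→2: √(-2.3446² + 2.2644²) = 3.2595 (running 3.2595)
  edge 2→3: √(-2.2405² + -3.4775²) = 4.1368 (running 7.3963)
  edge 3→4: √(4.2320² + -2.9057²) = 5.1335 (running 12.5298)
  edge 4→5: √(1.2177² + 1.9422²) = 2.2924 (running 14.8221)
  edge 5→1: √(-0.8646² + 2.1766²) = 2.3420 (running 17.1642)
Perimeter = 17.1642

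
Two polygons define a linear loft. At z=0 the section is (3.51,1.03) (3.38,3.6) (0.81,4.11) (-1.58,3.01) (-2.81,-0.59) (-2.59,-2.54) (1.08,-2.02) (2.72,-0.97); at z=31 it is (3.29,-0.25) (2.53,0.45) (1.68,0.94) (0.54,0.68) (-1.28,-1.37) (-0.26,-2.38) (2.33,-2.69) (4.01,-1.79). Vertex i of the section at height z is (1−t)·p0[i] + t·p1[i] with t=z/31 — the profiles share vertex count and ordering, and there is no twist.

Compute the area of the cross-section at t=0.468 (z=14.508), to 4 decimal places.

Cross-section at t=0.468: each vertex is (1-t)·p0[i] + t·p1[i].
  v1: (1-0.468)·(3.51,1.03) + 0.468·(3.29,-0.25) = (3.4070,0.4310)
  v2: (1-0.468)·(3.38,3.6) + 0.468·(2.53,0.45) = (2.9822,2.1258)
  v3: (1-0.468)·(0.81,4.11) + 0.468·(1.68,0.94) = (1.2172,2.6264)
  v4: (1-0.468)·(-1.58,3.01) + 0.468·(0.54,0.68) = (-0.5878,1.9196)
  v5: (1-0.468)·(-2.81,-0.59) + 0.468·(-1.28,-1.37) = (-2.0940,-0.9550)
  v6: (1-0.468)·(-2.59,-2.54) + 0.468·(-0.26,-2.38) = (-1.4996,-2.4651)
  v7: (1-0.468)·(1.08,-2.02) + 0.468·(2.33,-2.69) = (1.6650,-2.3336)
  v8: (1-0.468)·(2.72,-0.97) + 0.468·(4.01,-1.79) = (3.3237,-1.3538)
Shoelace sum Σ(x_i·y_{i+1} − x_{i+1}·y_i):
  i=1: 3.4070·2.1258 − 2.9822·0.4310 = +5.9575 (running +5.9575)
  i=2: 2.9822·2.6264 − 1.2172·2.1258 = +5.2451 (running +11.2026)
  i=3: 1.2172·1.9196 − -0.5878·2.6264 = +3.8803 (running +15.0829)
  i=4: -0.5878·-0.9550 − -2.0940·1.9196 = +4.5809 (running +19.6638)
  i=5: -2.0940·-2.4651 − -1.4996·-0.9550 = +3.7297 (running +23.3936)
  i=6: -1.4996·-2.3336 − 1.6650·-2.4651 = +7.6037 (running +30.9973)
  i=7: 1.6650·-1.3538 − 3.3237·-2.3336 = +5.5021 (running +36.4994)
  i=8: 3.3237·0.4310 − 3.4070·-1.3538 = +6.0447 (running +42.5441)
Area = |Σ|/2 = |42.5441|/2 = 21.2720

Area at t=0.468: 21.2720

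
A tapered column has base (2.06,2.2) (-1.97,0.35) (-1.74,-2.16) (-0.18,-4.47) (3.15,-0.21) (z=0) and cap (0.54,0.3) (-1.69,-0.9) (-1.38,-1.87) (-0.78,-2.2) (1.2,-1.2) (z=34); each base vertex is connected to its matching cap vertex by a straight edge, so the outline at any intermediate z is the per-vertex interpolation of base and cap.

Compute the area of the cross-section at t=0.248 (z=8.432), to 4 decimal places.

Area at t=0.248: 14.5471

Cross-section at t=0.248: each vertex is (1-t)·p0[i] + t·p1[i].
  v1: (1-0.248)·(2.06,2.2) + 0.248·(0.54,0.3) = (1.6830,1.7288)
  v2: (1-0.248)·(-1.97,0.35) + 0.248·(-1.69,-0.9) = (-1.9006,0.0400)
  v3: (1-0.248)·(-1.74,-2.16) + 0.248·(-1.38,-1.87) = (-1.6507,-2.0881)
  v4: (1-0.248)·(-0.18,-4.47) + 0.248·(-0.78,-2.2) = (-0.3288,-3.9070)
  v5: (1-0.248)·(3.15,-0.21) + 0.248·(1.2,-1.2) = (2.6664,-0.4555)
Shoelace sum Σ(x_i·y_{i+1} − x_{i+1}·y_i):
  i=1: 1.6830·0.0400 − -1.9006·1.7288 = +3.3530 (running +3.3530)
  i=2: -1.9006·-2.0881 − -1.6507·0.0400 = +4.0346 (running +7.3876)
  i=3: -1.6507·-3.9070 − -0.3288·-2.0881 = +5.7629 (running +13.1504)
  i=4: -0.3288·-0.4555 − 2.6664·-3.9070 = +10.5675 (running +23.7179)
  i=5: 2.6664·1.7288 − 1.6830·-0.4555 = +5.3763 (running +29.0943)
Area = |Σ|/2 = |29.0943|/2 = 14.5471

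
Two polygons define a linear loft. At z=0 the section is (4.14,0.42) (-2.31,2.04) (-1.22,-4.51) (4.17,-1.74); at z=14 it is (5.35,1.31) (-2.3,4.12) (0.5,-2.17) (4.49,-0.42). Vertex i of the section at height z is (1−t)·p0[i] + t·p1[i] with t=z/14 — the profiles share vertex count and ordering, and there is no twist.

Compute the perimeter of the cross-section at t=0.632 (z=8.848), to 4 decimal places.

Perimeter at t=0.632: 21.2765

Cross-section at t=0.632: each vertex is (1-t)·p0[i] + t·p1[i].
  v1: (1-0.632)·(4.14,0.42) + 0.632·(5.35,1.31) = (4.9047,0.9825)
  v2: (1-0.632)·(-2.31,2.04) + 0.632·(-2.3,4.12) = (-2.3037,3.3546)
  v3: (1-0.632)·(-1.22,-4.51) + 0.632·(0.5,-2.17) = (-0.1330,-3.0311)
  v4: (1-0.632)·(4.17,-1.74) + 0.632·(4.49,-0.42) = (4.3722,-0.9058)
Perimeter = Σ |v_{i+1} − v_i|:
  edge 1→2: √(-7.2084² + 2.3721²) = 7.5887 (running 7.5887)
  edge 2→3: √(2.1707² + -6.3857²) = 6.7445 (running 14.3332)
  edge 3→4: √(4.5052² + 2.1254²) = 4.9814 (running 19.3146)
  edge 4→1: √(0.5325² + 1.8882²) = 1.9619 (running 21.2765)
Perimeter = 21.2765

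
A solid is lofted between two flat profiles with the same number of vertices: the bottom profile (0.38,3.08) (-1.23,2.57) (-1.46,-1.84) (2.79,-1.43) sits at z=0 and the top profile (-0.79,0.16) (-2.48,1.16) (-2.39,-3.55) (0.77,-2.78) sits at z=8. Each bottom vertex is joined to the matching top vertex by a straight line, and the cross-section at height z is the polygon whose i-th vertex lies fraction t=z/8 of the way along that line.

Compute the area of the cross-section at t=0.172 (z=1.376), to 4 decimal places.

Area at t=0.172: 12.7470

Cross-section at t=0.172: each vertex is (1-t)·p0[i] + t·p1[i].
  v1: (1-0.172)·(0.38,3.08) + 0.172·(-0.79,0.16) = (0.1788,2.5778)
  v2: (1-0.172)·(-1.23,2.57) + 0.172·(-2.48,1.16) = (-1.4450,2.3275)
  v3: (1-0.172)·(-1.46,-1.84) + 0.172·(-2.39,-3.55) = (-1.6200,-2.1341)
  v4: (1-0.172)·(2.79,-1.43) + 0.172·(0.77,-2.78) = (2.4426,-1.6622)
Shoelace sum Σ(x_i·y_{i+1} − x_{i+1}·y_i):
  i=1: 0.1788·2.3275 − -1.4450·2.5778 = +4.1409 (running +4.1409)
  i=2: -1.4450·-2.1341 − -1.6200·2.3275 = +6.8542 (running +10.9952)
  i=3: -1.6200·-1.6622 − 2.4426·-2.1341 = +7.9054 (running +18.9006)
  i=4: 2.4426·2.5778 − 0.1788·-1.6622 = +6.5935 (running +25.4940)
Area = |Σ|/2 = |25.4940|/2 = 12.7470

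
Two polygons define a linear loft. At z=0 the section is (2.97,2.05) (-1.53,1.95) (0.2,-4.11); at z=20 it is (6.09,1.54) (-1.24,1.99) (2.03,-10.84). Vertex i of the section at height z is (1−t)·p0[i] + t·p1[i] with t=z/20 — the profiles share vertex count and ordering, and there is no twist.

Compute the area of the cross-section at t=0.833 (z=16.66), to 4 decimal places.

Area at t=0.833: 39.5742

Cross-section at t=0.833: each vertex is (1-t)·p0[i] + t·p1[i].
  v1: (1-0.833)·(2.97,2.05) + 0.833·(6.09,1.54) = (5.5690,1.6252)
  v2: (1-0.833)·(-1.53,1.95) + 0.833·(-1.24,1.99) = (-1.2884,1.9833)
  v3: (1-0.833)·(0.2,-4.11) + 0.833·(2.03,-10.84) = (1.7244,-9.7161)
Shoelace sum Σ(x_i·y_{i+1} − x_{i+1}·y_i):
  i=1: 5.5690·1.9833 − -1.2884·1.6252 = +13.1389 (running +13.1389)
  i=2: -1.2884·-9.7161 − 1.7244·1.9833 = +9.0985 (running +22.2374)
  i=3: 1.7244·1.6252 − 5.5690·-9.7161 = +56.9109 (running +79.1484)
Area = |Σ|/2 = |79.1484|/2 = 39.5742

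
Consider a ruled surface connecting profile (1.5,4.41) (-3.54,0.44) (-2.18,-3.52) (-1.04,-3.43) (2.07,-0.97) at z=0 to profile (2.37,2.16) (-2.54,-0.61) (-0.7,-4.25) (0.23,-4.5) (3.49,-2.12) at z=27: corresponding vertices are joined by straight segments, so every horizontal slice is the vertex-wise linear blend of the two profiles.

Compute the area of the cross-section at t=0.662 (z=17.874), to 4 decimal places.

Cross-section at t=0.662: each vertex is (1-t)·p0[i] + t·p1[i].
  v1: (1-0.662)·(1.5,4.41) + 0.662·(2.37,2.16) = (2.0759,2.9205)
  v2: (1-0.662)·(-3.54,0.44) + 0.662·(-2.54,-0.61) = (-2.8780,-0.2551)
  v3: (1-0.662)·(-2.18,-3.52) + 0.662·(-0.7,-4.25) = (-1.2002,-4.0033)
  v4: (1-0.662)·(-1.04,-3.43) + 0.662·(0.23,-4.5) = (-0.1993,-4.1383)
  v5: (1-0.662)·(2.07,-0.97) + 0.662·(3.49,-2.12) = (3.0100,-1.7313)
Shoelace sum Σ(x_i·y_{i+1} − x_{i+1}·y_i):
  i=1: 2.0759·-0.2551 − -2.8780·2.9205 = +7.8756 (running +7.8756)
  i=2: -2.8780·-4.0033 − -1.2002·-0.2551 = +11.2152 (running +19.0908)
  i=3: -1.2002·-4.1383 − -0.1993·-4.0033 = +4.1693 (running +23.2601)
  i=4: -0.1993·-1.7313 − 3.0100·-4.1383 = +12.8015 (running +36.0617)
  i=5: 3.0100·2.9205 − 2.0759·-1.7313 = +12.3849 (running +48.4466)
Area = |Σ|/2 = |48.4466|/2 = 24.2233

Area at t=0.662: 24.2233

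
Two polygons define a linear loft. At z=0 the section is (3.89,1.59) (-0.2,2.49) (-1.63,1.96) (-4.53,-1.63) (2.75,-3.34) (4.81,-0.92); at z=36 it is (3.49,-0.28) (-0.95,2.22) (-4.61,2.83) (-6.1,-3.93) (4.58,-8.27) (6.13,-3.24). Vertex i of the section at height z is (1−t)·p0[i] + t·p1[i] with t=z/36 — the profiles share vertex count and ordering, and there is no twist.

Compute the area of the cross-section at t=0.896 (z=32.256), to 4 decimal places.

Area at t=0.896: 76.4666

Cross-section at t=0.896: each vertex is (1-t)·p0[i] + t·p1[i].
  v1: (1-0.896)·(3.89,1.59) + 0.896·(3.49,-0.28) = (3.5316,-0.0855)
  v2: (1-0.896)·(-0.2,2.49) + 0.896·(-0.95,2.22) = (-0.8720,2.2481)
  v3: (1-0.896)·(-1.63,1.96) + 0.896·(-4.61,2.83) = (-4.3001,2.7395)
  v4: (1-0.896)·(-4.53,-1.63) + 0.896·(-6.1,-3.93) = (-5.9367,-3.6908)
  v5: (1-0.896)·(2.75,-3.34) + 0.896·(4.58,-8.27) = (4.3897,-7.7573)
  v6: (1-0.896)·(4.81,-0.92) + 0.896·(6.13,-3.24) = (5.9927,-2.9987)
Shoelace sum Σ(x_i·y_{i+1} − x_{i+1}·y_i):
  i=1: 3.5316·2.2481 − -0.8720·-0.0855 = +7.8647 (running +7.8647)
  i=2: -0.8720·2.7395 − -4.3001·2.2481 = +7.2781 (running +15.1428)
  i=3: -4.3001·-3.6908 − -5.9367·2.7395 = +32.1345 (running +47.2773)
  i=4: -5.9367·-7.7573 − 4.3897·-3.6908 = +62.2542 (running +109.5315)
  i=5: 4.3897·-2.9987 − 5.9927·-7.7573 = +33.3238 (running +142.8553)
  i=6: 5.9927·-0.0855 − 3.5316·-2.9987 = +10.0778 (running +152.9331)
Area = |Σ|/2 = |152.9331|/2 = 76.4666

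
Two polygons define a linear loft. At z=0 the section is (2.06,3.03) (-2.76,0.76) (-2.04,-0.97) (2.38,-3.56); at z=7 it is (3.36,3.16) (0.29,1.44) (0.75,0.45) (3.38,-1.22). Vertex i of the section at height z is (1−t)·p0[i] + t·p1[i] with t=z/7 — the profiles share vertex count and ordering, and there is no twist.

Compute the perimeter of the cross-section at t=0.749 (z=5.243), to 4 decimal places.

Perimeter at t=0.749: 13.8129

Cross-section at t=0.749: each vertex is (1-t)·p0[i] + t·p1[i].
  v1: (1-0.749)·(2.06,3.03) + 0.749·(3.36,3.16) = (3.0337,3.1274)
  v2: (1-0.749)·(-2.76,0.76) + 0.749·(0.29,1.44) = (-0.4755,1.2693)
  v3: (1-0.749)·(-2.04,-0.97) + 0.749·(0.75,0.45) = (0.0497,0.0936)
  v4: (1-0.749)·(2.38,-3.56) + 0.749·(3.38,-1.22) = (3.1290,-1.8073)
Perimeter = Σ |v_{i+1} − v_i|:
  edge 1→2: √(-3.5092² + -1.8580²) = 3.9708 (running 3.9708)
  edge 2→3: √(0.5253² + -1.1757²) = 1.2877 (running 5.2585)
  edge 3→4: √(3.0793² + -1.9009²) = 3.6188 (running 8.8773)
  edge 4→1: √(-0.0953² + 4.9347²) = 4.9356 (running 13.8129)
Perimeter = 13.8129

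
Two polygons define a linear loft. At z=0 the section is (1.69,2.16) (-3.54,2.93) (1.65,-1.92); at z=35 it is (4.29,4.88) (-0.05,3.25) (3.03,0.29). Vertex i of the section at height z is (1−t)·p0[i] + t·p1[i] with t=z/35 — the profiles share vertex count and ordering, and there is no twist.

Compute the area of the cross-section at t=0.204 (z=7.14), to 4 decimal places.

Cross-section at t=0.204: each vertex is (1-t)·p0[i] + t·p1[i].
  v1: (1-0.204)·(1.69,2.16) + 0.204·(4.29,4.88) = (2.2204,2.7149)
  v2: (1-0.204)·(-3.54,2.93) + 0.204·(-0.05,3.25) = (-2.8280,2.9953)
  v3: (1-0.204)·(1.65,-1.92) + 0.204·(3.03,0.29) = (1.9315,-1.4692)
Shoelace sum Σ(x_i·y_{i+1} − x_{i+1}·y_i):
  i=1: 2.2204·2.9953 − -2.8280·2.7149 = +14.3285 (running +14.3285)
  i=2: -2.8280·-1.4692 − 1.9315·2.9953 = -1.6306 (running +12.6979)
  i=3: 1.9315·2.7149 − 2.2204·-1.4692 = +8.5060 (running +21.2039)
Area = |Σ|/2 = |21.2039|/2 = 10.6019

Area at t=0.204: 10.6019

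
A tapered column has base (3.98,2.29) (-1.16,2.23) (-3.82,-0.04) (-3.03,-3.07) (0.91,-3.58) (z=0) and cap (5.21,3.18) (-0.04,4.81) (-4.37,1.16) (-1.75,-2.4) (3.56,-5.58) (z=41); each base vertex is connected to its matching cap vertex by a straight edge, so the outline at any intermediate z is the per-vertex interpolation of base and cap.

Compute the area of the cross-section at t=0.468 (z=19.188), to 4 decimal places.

Cross-section at t=0.468: each vertex is (1-t)·p0[i] + t·p1[i].
  v1: (1-0.468)·(3.98,2.29) + 0.468·(5.21,3.18) = (4.5556,2.7065)
  v2: (1-0.468)·(-1.16,2.23) + 0.468·(-0.04,4.81) = (-0.6358,3.4374)
  v3: (1-0.468)·(-3.82,-0.04) + 0.468·(-4.37,1.16) = (-4.0774,0.5216)
  v4: (1-0.468)·(-3.03,-3.07) + 0.468·(-1.75,-2.4) = (-2.4310,-2.7564)
  v5: (1-0.468)·(0.91,-3.58) + 0.468·(3.56,-5.58) = (2.1502,-4.5160)
Shoelace sum Σ(x_i·y_{i+1} − x_{i+1}·y_i):
  i=1: 4.5556·3.4374 − -0.6358·2.7065 = +17.3807 (running +17.3807)
  i=2: -0.6358·0.5216 − -4.0774·3.4374 = +13.6842 (running +31.0648)
  i=3: -4.0774·-2.7564 − -2.4310·0.5216 = +12.5071 (running +43.5719)
  i=4: -2.4310·-4.5160 − 2.1502·-2.7564 = +16.9051 (running +60.4770)
  i=5: 2.1502·2.7065 − 4.5556·-4.5160 = +26.3928 (running +86.8699)
Area = |Σ|/2 = |86.8699|/2 = 43.4349

Area at t=0.468: 43.4349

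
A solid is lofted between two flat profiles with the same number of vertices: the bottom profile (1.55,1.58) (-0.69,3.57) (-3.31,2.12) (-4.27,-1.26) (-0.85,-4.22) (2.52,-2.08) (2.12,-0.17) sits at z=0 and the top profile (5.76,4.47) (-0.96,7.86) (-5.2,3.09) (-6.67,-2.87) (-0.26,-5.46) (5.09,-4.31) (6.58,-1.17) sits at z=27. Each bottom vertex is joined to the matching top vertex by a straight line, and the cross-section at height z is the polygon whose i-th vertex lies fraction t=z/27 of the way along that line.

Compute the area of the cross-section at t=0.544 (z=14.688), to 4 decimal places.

Cross-section at t=0.544: each vertex is (1-t)·p0[i] + t·p1[i].
  v1: (1-0.544)·(1.55,1.58) + 0.544·(5.76,4.47) = (3.8402,3.1522)
  v2: (1-0.544)·(-0.69,3.57) + 0.544·(-0.96,7.86) = (-0.8369,5.9038)
  v3: (1-0.544)·(-3.31,2.12) + 0.544·(-5.2,3.09) = (-4.3382,2.6477)
  v4: (1-0.544)·(-4.27,-1.26) + 0.544·(-6.67,-2.87) = (-5.5756,-2.1358)
  v5: (1-0.544)·(-0.85,-4.22) + 0.544·(-0.26,-5.46) = (-0.5290,-4.8946)
  v6: (1-0.544)·(2.52,-2.08) + 0.544·(5.09,-4.31) = (3.9181,-3.2931)
  v7: (1-0.544)·(2.12,-0.17) + 0.544·(6.58,-1.17) = (4.5462,-0.7140)
Shoelace sum Σ(x_i·y_{i+1} − x_{i+1}·y_i):
  i=1: 3.8402·5.9038 − -0.8369·3.1522 = +25.3098 (running +25.3098)
  i=2: -0.8369·2.6477 − -4.3382·5.9038 = +23.3957 (running +48.7055)
  i=3: -4.3382·-2.1358 − -5.5756·2.6477 = +24.0280 (running +72.7335)
  i=4: -5.5756·-4.8946 − -0.5290·-2.1358 = +26.1602 (running +98.8937)
  i=5: -0.5290·-3.2931 − 3.9181·-4.8946 = +20.9195 (running +119.8132)
  i=6: 3.9181·-0.7140 − 4.5462·-3.2931 = +12.1738 (running +131.9870)
  i=7: 4.5462·3.1522 − 3.8402·-0.7140 = +17.0724 (running +149.0594)
Area = |Σ|/2 = |149.0594|/2 = 74.5297

Area at t=0.544: 74.5297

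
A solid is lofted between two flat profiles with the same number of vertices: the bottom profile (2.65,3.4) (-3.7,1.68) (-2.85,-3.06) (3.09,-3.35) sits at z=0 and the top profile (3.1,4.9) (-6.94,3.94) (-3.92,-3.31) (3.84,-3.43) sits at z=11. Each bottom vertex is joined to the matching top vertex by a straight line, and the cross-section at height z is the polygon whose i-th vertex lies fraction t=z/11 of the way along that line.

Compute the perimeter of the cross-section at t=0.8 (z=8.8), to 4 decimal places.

Perimeter at t=0.8: 32.0352

Cross-section at t=0.8: each vertex is (1-t)·p0[i] + t·p1[i].
  v1: (1-0.8)·(2.65,3.4) + 0.8·(3.1,4.9) = (3.0100,4.6000)
  v2: (1-0.8)·(-3.7,1.68) + 0.8·(-6.94,3.94) = (-6.2920,3.4880)
  v3: (1-0.8)·(-2.85,-3.06) + 0.8·(-3.92,-3.31) = (-3.7060,-3.2600)
  v4: (1-0.8)·(3.09,-3.35) + 0.8·(3.84,-3.43) = (3.6900,-3.4140)
Perimeter = Σ |v_{i+1} − v_i|:
  edge 1→2: √(-9.3020² + -1.1120²) = 9.3682 (running 9.3682)
  edge 2→3: √(2.5860² + -6.7480²) = 7.2265 (running 16.5948)
  edge 3→4: √(7.3960² + -0.1540²) = 7.3976 (running 23.9924)
  edge 4→1: √(-0.6800² + 8.0140²) = 8.0428 (running 32.0352)
Perimeter = 32.0352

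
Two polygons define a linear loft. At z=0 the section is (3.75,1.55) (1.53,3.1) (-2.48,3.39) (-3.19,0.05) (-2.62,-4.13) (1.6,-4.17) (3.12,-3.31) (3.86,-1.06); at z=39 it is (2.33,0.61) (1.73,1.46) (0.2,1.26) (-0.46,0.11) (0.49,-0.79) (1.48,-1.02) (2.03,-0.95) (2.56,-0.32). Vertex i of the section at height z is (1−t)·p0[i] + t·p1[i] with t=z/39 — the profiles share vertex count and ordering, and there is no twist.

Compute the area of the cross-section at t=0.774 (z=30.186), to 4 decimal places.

Cross-section at t=0.774: each vertex is (1-t)·p0[i] + t·p1[i].
  v1: (1-0.774)·(3.75,1.55) + 0.774·(2.33,0.61) = (2.6509,0.8224)
  v2: (1-0.774)·(1.53,3.1) + 0.774·(1.73,1.46) = (1.6848,1.8306)
  v3: (1-0.774)·(-2.48,3.39) + 0.774·(0.2,1.26) = (-0.4057,1.7414)
  v4: (1-0.774)·(-3.19,0.05) + 0.774·(-0.46,0.11) = (-1.0770,0.0964)
  v5: (1-0.774)·(-2.62,-4.13) + 0.774·(0.49,-0.79) = (-0.2129,-1.5448)
  v6: (1-0.774)·(1.6,-4.17) + 0.774·(1.48,-1.02) = (1.5071,-1.7319)
  v7: (1-0.774)·(3.12,-3.31) + 0.774·(2.03,-0.95) = (2.2763,-1.4834)
  v8: (1-0.774)·(3.86,-1.06) + 0.774·(2.56,-0.32) = (2.8538,-0.4872)
Shoelace sum Σ(x_i·y_{i+1} − x_{i+1}·y_i):
  i=1: 2.6509·1.8306 − 1.6848·0.8224 = +3.4672 (running +3.4672)
  i=2: 1.6848·1.7414 − -0.4057·1.8306 = +3.6765 (running +7.1438)
  i=3: -0.4057·0.0964 − -1.0770·1.7414 = +1.8363 (running +8.9801)
  i=4: -1.0770·-1.5448 − -0.2129·0.0964 = +1.6843 (running +10.6644)
  i=5: -0.2129·-1.7319 − 1.5071·-1.5448 = +2.6969 (running +13.3613)
  i=6: 1.5071·-1.4834 − 2.2763·-1.7319 = +1.7068 (running +15.0681)
  i=7: 2.2763·-0.4872 − 2.8538·-1.4834 = +3.1241 (running +18.1922)
  i=8: 2.8538·0.8224 − 2.6509·-0.4872 = +3.6387 (running +21.8309)
Area = |Σ|/2 = |21.8309|/2 = 10.9154

Area at t=0.774: 10.9154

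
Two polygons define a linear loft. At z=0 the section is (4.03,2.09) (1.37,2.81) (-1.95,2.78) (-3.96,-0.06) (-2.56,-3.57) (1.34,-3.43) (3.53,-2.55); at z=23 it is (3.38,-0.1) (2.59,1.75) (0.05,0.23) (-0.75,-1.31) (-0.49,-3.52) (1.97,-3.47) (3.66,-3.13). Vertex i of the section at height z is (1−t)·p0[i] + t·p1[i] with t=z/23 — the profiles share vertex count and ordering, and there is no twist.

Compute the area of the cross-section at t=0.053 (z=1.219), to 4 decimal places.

Cross-section at t=0.053: each vertex is (1-t)·p0[i] + t·p1[i].
  v1: (1-0.053)·(4.03,2.09) + 0.053·(3.38,-0.1) = (3.9955,1.9739)
  v2: (1-0.053)·(1.37,2.81) + 0.053·(2.59,1.75) = (1.4347,2.7538)
  v3: (1-0.053)·(-1.95,2.78) + 0.053·(0.05,0.23) = (-1.8440,2.6448)
  v4: (1-0.053)·(-3.96,-0.06) + 0.053·(-0.75,-1.31) = (-3.7899,-0.1263)
  v5: (1-0.053)·(-2.56,-3.57) + 0.053·(-0.49,-3.52) = (-2.4503,-3.5673)
  v6: (1-0.053)·(1.34,-3.43) + 0.053·(1.97,-3.47) = (1.3734,-3.4321)
  v7: (1-0.053)·(3.53,-2.55) + 0.053·(3.66,-3.13) = (3.5369,-2.5807)
Shoelace sum Σ(x_i·y_{i+1} − x_{i+1}·y_i):
  i=1: 3.9955·2.7538 − 1.4347·1.9739 = +8.1711 (running +8.1711)
  i=2: 1.4347·2.6448 − -1.8440·2.7538 = +8.8725 (running +17.0436)
  i=3: -1.8440·-0.1263 − -3.7899·2.6448 = +10.2564 (running +27.3001)
  i=4: -3.7899·-3.5673 − -2.4503·-0.1263 = +13.2104 (running +40.5105)
  i=5: -2.4503·-3.4321 − 1.3734·-3.5673 = +13.3091 (running +53.8196)
  i=6: 1.3734·-2.5807 − 3.5369·-3.4321 = +8.5947 (running +62.4142)
  i=7: 3.5369·1.9739 − 3.9955·-2.5807 = +17.2930 (running +79.7073)
Area = |Σ|/2 = |79.7073|/2 = 39.8536

Area at t=0.053: 39.8536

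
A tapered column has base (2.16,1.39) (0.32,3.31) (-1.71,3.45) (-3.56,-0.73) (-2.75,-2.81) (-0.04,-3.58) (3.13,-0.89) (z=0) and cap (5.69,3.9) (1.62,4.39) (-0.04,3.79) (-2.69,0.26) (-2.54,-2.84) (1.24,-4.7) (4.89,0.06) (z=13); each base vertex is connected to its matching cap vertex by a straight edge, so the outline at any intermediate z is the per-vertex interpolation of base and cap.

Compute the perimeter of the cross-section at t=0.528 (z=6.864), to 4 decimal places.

Cross-section at t=0.528: each vertex is (1-t)·p0[i] + t·p1[i].
  v1: (1-0.528)·(2.16,1.39) + 0.528·(5.69,3.9) = (4.0238,2.7153)
  v2: (1-0.528)·(0.32,3.31) + 0.528·(1.62,4.39) = (1.0064,3.8802)
  v3: (1-0.528)·(-1.71,3.45) + 0.528·(-0.04,3.79) = (-0.8282,3.6295)
  v4: (1-0.528)·(-3.56,-0.73) + 0.528·(-2.69,0.26) = (-3.1006,-0.2073)
  v5: (1-0.528)·(-2.75,-2.81) + 0.528·(-2.54,-2.84) = (-2.6391,-2.8258)
  v6: (1-0.528)·(-0.04,-3.58) + 0.528·(1.24,-4.7) = (0.6358,-4.1714)
  v7: (1-0.528)·(3.13,-0.89) + 0.528·(4.89,0.06) = (4.0593,-0.3884)
Perimeter = Σ |v_{i+1} − v_i|:
  edge 1→2: √(-3.0174² + 1.1650²) = 3.2345 (running 3.2345)
  edge 2→3: √(-1.8346² + -0.2507²) = 1.8517 (running 5.0862)
  edge 3→4: √(-2.2724² + -3.8368²) = 4.4592 (running 9.5454)
  edge 4→5: √(0.4615² + -2.6186²) = 2.6589 (running 12.2044)
  edge 5→6: √(3.2750² + -1.3455²) = 3.5406 (running 15.7450)
  edge 6→7: √(3.4234² + 3.7830²) = 5.1020 (running 20.8470)
  edge 7→1: √(-0.0354² + 3.1037²) = 3.1039 (running 23.9509)
Perimeter = 23.9509

Perimeter at t=0.528: 23.9509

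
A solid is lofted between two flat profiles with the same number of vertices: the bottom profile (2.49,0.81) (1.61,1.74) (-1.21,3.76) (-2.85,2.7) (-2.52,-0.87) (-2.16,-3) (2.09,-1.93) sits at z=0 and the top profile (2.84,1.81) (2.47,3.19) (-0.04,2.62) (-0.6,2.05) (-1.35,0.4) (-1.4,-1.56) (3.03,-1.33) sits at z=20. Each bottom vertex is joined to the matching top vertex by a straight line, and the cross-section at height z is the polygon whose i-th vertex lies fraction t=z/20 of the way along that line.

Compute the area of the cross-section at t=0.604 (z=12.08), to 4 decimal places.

Cross-section at t=0.604: each vertex is (1-t)·p0[i] + t·p1[i].
  v1: (1-0.604)·(2.49,0.81) + 0.604·(2.84,1.81) = (2.7014,1.4140)
  v2: (1-0.604)·(1.61,1.74) + 0.604·(2.47,3.19) = (2.1294,2.6158)
  v3: (1-0.604)·(-1.21,3.76) + 0.604·(-0.04,2.62) = (-0.5033,3.0714)
  v4: (1-0.604)·(-2.85,2.7) + 0.604·(-0.6,2.05) = (-1.4910,2.3074)
  v5: (1-0.604)·(-2.52,-0.87) + 0.604·(-1.35,0.4) = (-1.8133,-0.1029)
  v6: (1-0.604)·(-2.16,-3) + 0.604·(-1.4,-1.56) = (-1.7010,-2.1302)
  v7: (1-0.604)·(2.09,-1.93) + 0.604·(3.03,-1.33) = (2.6578,-1.5676)
Shoelace sum Σ(x_i·y_{i+1} − x_{i+1}·y_i):
  i=1: 2.7014·2.6158 − 2.1294·1.4140 = +4.0553 (running +4.0553)
  i=2: 2.1294·3.0714 − -0.5033·2.6158 = +7.8570 (running +11.9123)
  i=3: -0.5033·2.3074 − -1.4910·3.0714 = +3.4182 (running +15.3305)
  i=4: -1.4910·-0.1029 − -1.8133·2.3074 = +4.3375 (running +19.6680)
  i=5: -1.8133·-2.1302 − -1.7010·-0.1029 = +3.6877 (running +23.3557)
  i=6: -1.7010·-1.5676 − 2.6578·-2.1302 = +8.3281 (running +31.6838)
  i=7: 2.6578·1.4140 − 2.7014·-1.5676 = +7.9928 (running +39.6766)
Area = |Σ|/2 = |39.6766|/2 = 19.8383

Area at t=0.604: 19.8383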